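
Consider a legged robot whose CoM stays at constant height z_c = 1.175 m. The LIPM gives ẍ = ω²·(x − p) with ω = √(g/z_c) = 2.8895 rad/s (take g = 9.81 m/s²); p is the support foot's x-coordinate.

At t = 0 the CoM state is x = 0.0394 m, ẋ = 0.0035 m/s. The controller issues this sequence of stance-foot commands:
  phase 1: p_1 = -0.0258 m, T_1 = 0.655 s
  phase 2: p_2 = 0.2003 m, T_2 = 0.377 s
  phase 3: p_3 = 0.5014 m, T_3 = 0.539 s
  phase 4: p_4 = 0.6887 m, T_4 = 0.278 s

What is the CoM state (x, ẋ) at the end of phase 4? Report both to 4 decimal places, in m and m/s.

x = 2.2055, ẋ = 4.7270

phase 1: p=-0.0258, T=0.655, ωT=1.892623, cosh=3.393713, sinh=3.243037; start (x,ẋ)=(0.039400, 0.003500) → end (x,ẋ)=(0.199398, 0.622851)
phase 2: p=0.2003, T=0.377, ωT=1.089341, cosh=1.654377, sinh=1.317939; start (x,ẋ)=(0.199398, 0.622851) → end (x,ẋ)=(0.482899, 1.026997)
phase 3: p=0.5014, T=0.539, ωT=1.557441, cosh=2.478666, sinh=2.267991; start (x,ẋ)=(0.482899, 1.026997) → end (x,ẋ)=(1.261640, 2.424339)
phase 4: p=0.6887, T=0.278, ωT=0.803281, cosh=1.340356, sinh=0.892499; start (x,ẋ)=(1.261640, 2.424339) → end (x,ẋ)=(2.205466, 4.727020)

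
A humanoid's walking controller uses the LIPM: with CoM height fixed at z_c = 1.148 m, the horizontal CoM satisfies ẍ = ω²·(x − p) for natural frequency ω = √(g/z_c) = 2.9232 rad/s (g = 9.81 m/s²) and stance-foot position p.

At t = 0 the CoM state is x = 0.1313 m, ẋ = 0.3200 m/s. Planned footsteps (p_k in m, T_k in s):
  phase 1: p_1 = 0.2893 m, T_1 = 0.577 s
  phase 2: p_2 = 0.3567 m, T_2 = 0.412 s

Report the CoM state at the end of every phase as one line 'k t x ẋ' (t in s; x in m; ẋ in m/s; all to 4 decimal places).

phase 1: p=0.2893, T=0.577, ωT=1.686686, cosh=2.793342, sinh=2.608210; start (x,ẋ)=(0.131300, 0.320000) → end (x,ẋ)=(0.133470, -0.310773)
phase 2: p=0.3567, T=0.412, ωT=1.204358, cosh=1.817252, sinh=1.517367; start (x,ẋ)=(0.133470, -0.310773) → end (x,ẋ)=(-0.210280, -1.554903)

1 0.5770 0.1335 -0.3108
2 0.9890 -0.2103 -1.5549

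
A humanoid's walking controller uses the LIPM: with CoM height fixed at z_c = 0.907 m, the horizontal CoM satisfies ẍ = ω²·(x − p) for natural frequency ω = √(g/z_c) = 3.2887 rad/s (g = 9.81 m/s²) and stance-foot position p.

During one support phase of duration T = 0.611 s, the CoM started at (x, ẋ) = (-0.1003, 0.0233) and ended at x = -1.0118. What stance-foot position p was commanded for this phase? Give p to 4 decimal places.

ωT = 3.2887·0.611 = 2.009396; cosh(ωT) = 3.796439, sinh(ωT) = 3.662369
x(T) = p + (x₀−p)·cosh(ωT) + (ẋ₀/ω)·sinh(ωT) ⇒ p·(1 − cosh) = x(T) − x₀·cosh − (ẋ₀/ω)·sinh
numerator   = -1.0118 − (-0.1003)·3.796439 − (0.0233/3.2887)·3.662369 = -0.656965
denominator = 1 − 3.796439 = -2.796439
p = -0.656965 / -2.796439 = 0.2349

p = 0.2349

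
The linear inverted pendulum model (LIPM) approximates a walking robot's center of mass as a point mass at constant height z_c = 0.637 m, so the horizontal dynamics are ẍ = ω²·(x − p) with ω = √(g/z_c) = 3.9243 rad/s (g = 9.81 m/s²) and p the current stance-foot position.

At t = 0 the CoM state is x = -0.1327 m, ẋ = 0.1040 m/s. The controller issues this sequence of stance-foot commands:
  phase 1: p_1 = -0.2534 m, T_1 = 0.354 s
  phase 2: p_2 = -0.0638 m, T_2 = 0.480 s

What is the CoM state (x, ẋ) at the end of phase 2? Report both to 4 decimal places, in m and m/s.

x = 1.2421, ẋ = 5.2239

phase 1: p=-0.2534, T=0.354, ωT=1.389202, cosh=2.130461, sinh=1.881187; start (x,ẋ)=(-0.132700, 0.104000) → end (x,ẋ)=(0.053601, 1.112617)
phase 2: p=-0.0638, T=0.480, ωT=1.883664, cosh=3.364796, sinh=3.212764; start (x,ẋ)=(0.053601, 1.112617) → end (x,ẋ)=(1.242113, 5.223903)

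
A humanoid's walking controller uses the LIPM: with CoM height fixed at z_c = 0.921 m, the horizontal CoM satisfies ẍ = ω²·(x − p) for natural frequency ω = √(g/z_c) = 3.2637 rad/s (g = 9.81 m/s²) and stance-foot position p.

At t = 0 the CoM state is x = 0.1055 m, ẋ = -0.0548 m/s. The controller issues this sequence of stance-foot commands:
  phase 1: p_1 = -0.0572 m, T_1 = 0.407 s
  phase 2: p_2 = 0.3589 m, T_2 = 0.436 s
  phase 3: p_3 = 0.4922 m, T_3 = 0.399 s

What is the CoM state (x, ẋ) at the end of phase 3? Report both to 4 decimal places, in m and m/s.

phase 1: p=-0.0572, T=0.407, ωT=1.328326, cosh=2.019820, sinh=1.754899; start (x,ẋ)=(0.105500, -0.054800) → end (x,ẋ)=(0.241959, 0.821172)
phase 2: p=0.3589, T=0.436, ωT=1.422973, cosh=2.195218, sinh=1.954221; start (x,ẋ)=(0.241959, 0.821172) → end (x,ẋ)=(0.593885, 1.056801)
phase 3: p=0.4922, T=0.399, ωT=1.302216, cosh=1.974683, sinh=1.702755; start (x,ẋ)=(0.593885, 1.056801) → end (x,ẋ)=(1.244356, 2.651941)

x = 1.2444, ẋ = 2.6519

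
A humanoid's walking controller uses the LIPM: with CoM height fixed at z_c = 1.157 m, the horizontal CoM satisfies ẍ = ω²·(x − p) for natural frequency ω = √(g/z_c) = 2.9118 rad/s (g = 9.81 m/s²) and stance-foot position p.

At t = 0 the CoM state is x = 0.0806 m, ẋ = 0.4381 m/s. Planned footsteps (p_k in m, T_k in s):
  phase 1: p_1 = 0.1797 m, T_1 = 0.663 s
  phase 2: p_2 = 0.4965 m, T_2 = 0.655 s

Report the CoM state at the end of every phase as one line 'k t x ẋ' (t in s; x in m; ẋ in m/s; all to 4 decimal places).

1 0.6630 0.3386 0.5681
2 1.3180 0.5956 0.4411

phase 1: p=0.1797, T=0.663, ωT=1.930523, cosh=3.519095, sinh=3.374022; start (x,ẋ)=(0.080600, 0.438100) → end (x,ẋ)=(0.338602, 0.568110)
phase 2: p=0.4965, T=0.655, ωT=1.907229, cosh=3.441447, sinh=3.292955; start (x,ẋ)=(0.338602, 0.568110) → end (x,ẋ)=(0.595578, 0.441127)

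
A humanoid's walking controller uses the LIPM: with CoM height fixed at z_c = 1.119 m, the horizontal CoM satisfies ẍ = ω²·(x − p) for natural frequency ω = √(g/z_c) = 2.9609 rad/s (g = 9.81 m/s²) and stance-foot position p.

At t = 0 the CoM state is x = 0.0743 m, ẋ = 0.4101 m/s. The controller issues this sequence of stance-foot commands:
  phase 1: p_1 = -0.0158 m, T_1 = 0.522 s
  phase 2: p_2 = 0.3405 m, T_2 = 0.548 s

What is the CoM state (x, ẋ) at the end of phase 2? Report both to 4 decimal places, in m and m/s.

x = 2.1181, ẋ = 5.4774

phase 1: p=-0.0158, T=0.522, ωT=1.545590, cosh=2.451962, sinh=2.238776; start (x,ẋ)=(0.074300, 0.410100) → end (x,ẋ)=(0.515204, 1.602804)
phase 2: p=0.3405, T=0.548, ωT=1.622573, cosh=2.631750, sinh=2.434360; start (x,ẋ)=(0.515204, 1.602804) → end (x,ẋ)=(2.118052, 5.477425)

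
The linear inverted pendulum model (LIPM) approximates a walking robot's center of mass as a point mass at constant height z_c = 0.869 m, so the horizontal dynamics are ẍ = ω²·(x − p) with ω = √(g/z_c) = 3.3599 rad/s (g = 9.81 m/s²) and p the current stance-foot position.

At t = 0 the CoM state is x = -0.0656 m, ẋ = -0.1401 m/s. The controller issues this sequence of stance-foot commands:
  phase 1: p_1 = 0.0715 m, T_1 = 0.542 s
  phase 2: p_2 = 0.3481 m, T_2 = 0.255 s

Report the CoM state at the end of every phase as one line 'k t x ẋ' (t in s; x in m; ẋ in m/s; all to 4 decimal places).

phase 1: p=0.0715, T=0.542, ωT=1.821066, cosh=3.170147, sinh=3.008293; start (x,ẋ)=(-0.065600, -0.140100) → end (x,ẋ)=(-0.488566, -1.829885)
phase 2: p=0.3481, T=0.255, ωT=0.856774, cosh=1.390040, sinh=0.965511; start (x,ẋ)=(-0.488566, -1.829885) → end (x,ẋ)=(-1.340740, -5.257773)

1 0.5420 -0.4886 -1.8299
2 0.7970 -1.3407 -5.2578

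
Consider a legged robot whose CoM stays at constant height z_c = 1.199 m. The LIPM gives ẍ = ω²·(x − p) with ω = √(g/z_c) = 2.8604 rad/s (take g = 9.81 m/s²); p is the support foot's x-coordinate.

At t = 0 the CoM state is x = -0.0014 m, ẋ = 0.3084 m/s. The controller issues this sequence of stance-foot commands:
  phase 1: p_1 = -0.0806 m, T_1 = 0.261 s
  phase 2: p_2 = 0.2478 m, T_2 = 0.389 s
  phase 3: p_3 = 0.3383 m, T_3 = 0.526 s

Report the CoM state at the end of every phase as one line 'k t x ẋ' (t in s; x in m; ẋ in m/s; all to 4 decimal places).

phase 1: p=-0.0806, T=0.261, ωT=0.746564, cosh=1.291866, sinh=0.817874; start (x,ẋ)=(-0.001400, 0.308400) → end (x,ẋ)=(0.109897, 0.583695)
phase 2: p=0.2478, T=0.389, ωT=1.112696, cosh=1.685610, sinh=1.356939; start (x,ẋ)=(0.109897, 0.583695) → end (x,ẋ)=(0.292246, 0.448626)
phase 3: p=0.3383, T=0.526, ωT=1.504570, cosh=2.362166, sinh=2.140053; start (x,ẋ)=(0.292246, 0.448626) → end (x,ẋ)=(0.565161, 0.777817)

1 0.2610 0.1099 0.5837
2 0.6500 0.2922 0.4486
3 1.1760 0.5652 0.7778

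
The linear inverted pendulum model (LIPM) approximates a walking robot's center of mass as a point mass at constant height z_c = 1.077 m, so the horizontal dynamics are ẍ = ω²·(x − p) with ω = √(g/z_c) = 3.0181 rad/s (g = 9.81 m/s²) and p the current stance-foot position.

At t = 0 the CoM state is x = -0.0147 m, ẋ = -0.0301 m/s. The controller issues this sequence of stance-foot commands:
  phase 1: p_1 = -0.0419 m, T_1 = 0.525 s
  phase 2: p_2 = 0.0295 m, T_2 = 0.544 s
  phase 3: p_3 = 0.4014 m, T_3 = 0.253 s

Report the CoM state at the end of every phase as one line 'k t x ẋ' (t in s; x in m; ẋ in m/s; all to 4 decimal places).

phase 1: p=-0.0419, T=0.525, ωT=1.584503, cosh=2.540957, sinh=2.335907; start (x,ẋ)=(-0.014700, -0.030100) → end (x,ẋ)=(0.003918, 0.115277)
phase 2: p=0.0295, T=0.544, ωT=1.641846, cosh=2.679160, sinh=2.485537; start (x,ẋ)=(0.003918, 0.115277) → end (x,ẋ)=(0.055897, 0.116938)
phase 3: p=0.4014, T=0.253, ωT=0.763579, cosh=1.305969, sinh=0.839974; start (x,ẋ)=(0.055897, 0.116938) → end (x,ẋ)=(-0.017272, -0.723177)

1 0.5250 0.0039 0.1153
2 1.0690 0.0559 0.1169
3 1.3220 -0.0173 -0.7232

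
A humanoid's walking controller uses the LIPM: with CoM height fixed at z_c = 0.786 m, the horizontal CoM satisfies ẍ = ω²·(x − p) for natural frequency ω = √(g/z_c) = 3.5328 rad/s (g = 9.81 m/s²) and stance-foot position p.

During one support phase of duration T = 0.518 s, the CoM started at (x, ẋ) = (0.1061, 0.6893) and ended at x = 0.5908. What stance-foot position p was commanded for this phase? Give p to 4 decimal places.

p = 0.1552

ωT = 3.5328·0.518 = 1.829990; cosh(ωT) = 3.197121, sinh(ωT) = 3.036706
x(T) = p + (x₀−p)·cosh(ωT) + (ẋ₀/ω)·sinh(ωT) ⇒ p·(1 − cosh) = x(T) − x₀·cosh − (ẋ₀/ω)·sinh
numerator   = 0.5908 − (0.1061)·3.197121 − (0.6893/3.5328)·3.036706 = -0.340919
denominator = 1 − 3.197121 = -2.197121
p = -0.340919 / -2.197121 = 0.1552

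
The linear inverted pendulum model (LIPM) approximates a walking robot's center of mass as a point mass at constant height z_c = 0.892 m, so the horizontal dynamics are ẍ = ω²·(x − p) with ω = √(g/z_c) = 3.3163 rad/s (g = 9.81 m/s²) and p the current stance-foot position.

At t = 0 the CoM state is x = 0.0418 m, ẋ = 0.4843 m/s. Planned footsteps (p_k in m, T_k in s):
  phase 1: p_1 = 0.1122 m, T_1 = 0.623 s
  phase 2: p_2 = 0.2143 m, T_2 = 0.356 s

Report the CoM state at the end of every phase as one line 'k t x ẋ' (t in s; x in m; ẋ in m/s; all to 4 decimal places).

phase 1: p=0.1122, T=0.623, ωT=2.066055, cosh=4.010153, sinh=3.883468; start (x,ẋ)=(0.041800, 0.484300) → end (x,ẋ)=(0.397012, 1.035453)
phase 2: p=0.2143, T=0.356, ωT=1.180603, cosh=1.781715, sinh=1.474621; start (x,ẋ)=(0.397012, 1.035453) → end (x,ẋ)=(1.000265, 2.738398)

1 0.6230 0.3970 1.0355
2 0.9790 1.0003 2.7384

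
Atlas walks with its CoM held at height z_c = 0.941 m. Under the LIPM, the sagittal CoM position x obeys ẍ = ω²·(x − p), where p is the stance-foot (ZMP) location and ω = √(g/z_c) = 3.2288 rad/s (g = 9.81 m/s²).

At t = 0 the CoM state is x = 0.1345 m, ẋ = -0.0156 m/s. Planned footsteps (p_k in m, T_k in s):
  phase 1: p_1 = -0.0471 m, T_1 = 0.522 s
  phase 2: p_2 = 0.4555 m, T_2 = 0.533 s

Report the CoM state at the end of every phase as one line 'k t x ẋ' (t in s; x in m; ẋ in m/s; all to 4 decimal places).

phase 1: p=-0.0471, T=0.522, ωT=1.685434, cosh=2.790077, sinh=2.604713; start (x,ẋ)=(0.134500, -0.015600) → end (x,ẋ)=(0.446993, 1.483748)
phase 2: p=0.4555, T=0.533, ωT=1.720950, cosh=2.884367, sinh=2.705471; start (x,ẋ)=(0.446993, 1.483748) → end (x,ẋ)=(1.674224, 4.205365)

1 0.5220 0.4470 1.4837
2 1.0550 1.6742 4.2054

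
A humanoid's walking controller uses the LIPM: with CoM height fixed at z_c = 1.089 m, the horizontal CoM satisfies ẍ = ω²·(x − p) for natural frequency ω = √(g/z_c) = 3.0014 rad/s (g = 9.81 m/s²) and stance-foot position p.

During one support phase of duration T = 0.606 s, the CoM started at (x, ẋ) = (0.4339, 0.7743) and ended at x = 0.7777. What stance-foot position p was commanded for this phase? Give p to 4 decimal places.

ωT = 3.0014·0.606 = 1.818848; cosh(ωT) = 3.163484, sinh(ωT) = 3.001271
x(T) = p + (x₀−p)·cosh(ωT) + (ẋ₀/ω)·sinh(ωT) ⇒ p·(1 − cosh) = x(T) − x₀·cosh − (ẋ₀/ω)·sinh
numerator   = 0.7777 − (0.4339)·3.163484 − (0.7743/3.0014)·3.001271 = -1.369202
denominator = 1 − 3.163484 = -2.163484
p = -1.369202 / -2.163484 = 0.6329

p = 0.6329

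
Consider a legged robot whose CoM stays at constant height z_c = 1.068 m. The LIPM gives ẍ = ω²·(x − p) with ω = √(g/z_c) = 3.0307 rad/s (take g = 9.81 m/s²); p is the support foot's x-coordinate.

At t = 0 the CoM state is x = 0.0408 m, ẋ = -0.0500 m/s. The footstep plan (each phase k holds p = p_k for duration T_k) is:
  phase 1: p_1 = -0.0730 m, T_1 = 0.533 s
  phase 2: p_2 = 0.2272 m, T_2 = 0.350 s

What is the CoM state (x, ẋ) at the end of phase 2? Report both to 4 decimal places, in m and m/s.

x = 0.4530, ẋ = 0.9721

phase 1: p=-0.0730, T=0.533, ωT=1.615363, cosh=2.614266, sinh=2.415448; start (x,ẋ)=(0.040800, -0.050000) → end (x,ẋ)=(0.184654, 0.702359)
phase 2: p=0.2272, T=0.350, ωT=1.060745, cosh=1.617360, sinh=1.271162; start (x,ẋ)=(0.184654, 0.702359) → end (x,ẋ)=(0.452977, 0.972058)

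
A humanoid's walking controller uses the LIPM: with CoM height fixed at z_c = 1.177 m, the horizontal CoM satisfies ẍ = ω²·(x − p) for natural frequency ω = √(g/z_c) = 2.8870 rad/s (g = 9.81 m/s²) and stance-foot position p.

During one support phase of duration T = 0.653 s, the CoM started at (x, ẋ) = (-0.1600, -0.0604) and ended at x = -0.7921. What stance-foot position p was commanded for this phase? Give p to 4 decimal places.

ωT = 2.8870·0.653 = 1.885211; cosh(ωT) = 3.369771, sinh(ωT) = 3.217974
x(T) = p + (x₀−p)·cosh(ωT) + (ẋ₀/ω)·sinh(ωT) ⇒ p·(1 − cosh) = x(T) − x₀·cosh − (ẋ₀/ω)·sinh
numerator   = -0.7921 − (-0.1600)·3.369771 − (-0.0604/2.8870)·3.217974 = -0.185612
denominator = 1 − 3.369771 = -2.369771
p = -0.185612 / -2.369771 = 0.0783

p = 0.0783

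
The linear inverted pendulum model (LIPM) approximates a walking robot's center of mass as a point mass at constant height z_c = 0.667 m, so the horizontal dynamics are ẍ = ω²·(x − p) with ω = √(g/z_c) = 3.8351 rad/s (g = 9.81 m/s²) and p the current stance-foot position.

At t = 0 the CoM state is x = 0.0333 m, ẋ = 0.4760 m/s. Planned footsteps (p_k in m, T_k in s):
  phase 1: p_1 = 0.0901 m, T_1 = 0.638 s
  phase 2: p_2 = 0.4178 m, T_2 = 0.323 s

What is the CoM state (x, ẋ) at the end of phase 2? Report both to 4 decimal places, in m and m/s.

phase 1: p=0.0901, T=0.638, ωT=2.446794, cosh=5.818911, sinh=5.732340; start (x,ẋ)=(0.033300, 0.476000) → end (x,ẋ)=(0.471065, 1.521105)
phase 2: p=0.4178, T=0.323, ωT=1.238737, cosh=1.870501, sinh=1.580751; start (x,ẋ)=(0.471065, 1.521105) → end (x,ẋ)=(1.144401, 3.168140)

x = 1.1444, ẋ = 3.1681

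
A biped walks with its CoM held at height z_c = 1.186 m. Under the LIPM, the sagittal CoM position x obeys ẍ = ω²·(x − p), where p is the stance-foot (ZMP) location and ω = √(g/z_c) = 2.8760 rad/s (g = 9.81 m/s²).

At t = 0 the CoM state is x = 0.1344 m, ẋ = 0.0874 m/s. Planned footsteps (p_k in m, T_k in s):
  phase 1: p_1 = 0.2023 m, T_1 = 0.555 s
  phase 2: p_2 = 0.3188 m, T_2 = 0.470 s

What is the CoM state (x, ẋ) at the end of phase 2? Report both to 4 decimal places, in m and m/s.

phase 1: p=0.2023, T=0.555, ωT=1.596180, cosh=2.568409, sinh=2.365739; start (x,ẋ)=(0.134400, 0.087400) → end (x,ẋ)=(0.099799, -0.237504)
phase 2: p=0.3188, T=0.470, ωT=1.351720, cosh=2.061430, sinh=1.802636; start (x,ẋ)=(0.099799, -0.237504) → end (x,ẋ)=(-0.281520, -1.624984)

x = -0.2815, ẋ = -1.6250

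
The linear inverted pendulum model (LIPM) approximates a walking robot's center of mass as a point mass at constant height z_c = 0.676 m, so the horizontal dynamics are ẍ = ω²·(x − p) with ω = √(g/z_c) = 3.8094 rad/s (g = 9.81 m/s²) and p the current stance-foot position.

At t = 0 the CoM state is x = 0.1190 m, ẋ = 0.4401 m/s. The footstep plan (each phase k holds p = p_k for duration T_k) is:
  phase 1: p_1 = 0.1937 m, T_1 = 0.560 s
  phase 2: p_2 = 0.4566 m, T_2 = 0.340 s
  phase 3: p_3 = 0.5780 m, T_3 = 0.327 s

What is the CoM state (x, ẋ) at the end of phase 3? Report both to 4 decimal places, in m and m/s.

x = 0.8574, ẋ = 1.2831

phase 1: p=0.1937, T=0.560, ωT=2.133264, cosh=4.280414, sinh=4.161964; start (x,ẋ)=(0.119000, 0.440100) → end (x,ẋ)=(0.354785, 0.699473)
phase 2: p=0.4566, T=0.340, ωT=1.295196, cosh=1.962778, sinh=1.688934; start (x,ẋ)=(0.354785, 0.699473) → end (x,ẋ)=(0.566877, 0.717848)
phase 3: p=0.5780, T=0.327, ωT=1.245674, cosh=1.881511, sinh=1.593764; start (x,ẋ)=(0.566877, 0.717848) → end (x,ẋ)=(0.857403, 1.283110)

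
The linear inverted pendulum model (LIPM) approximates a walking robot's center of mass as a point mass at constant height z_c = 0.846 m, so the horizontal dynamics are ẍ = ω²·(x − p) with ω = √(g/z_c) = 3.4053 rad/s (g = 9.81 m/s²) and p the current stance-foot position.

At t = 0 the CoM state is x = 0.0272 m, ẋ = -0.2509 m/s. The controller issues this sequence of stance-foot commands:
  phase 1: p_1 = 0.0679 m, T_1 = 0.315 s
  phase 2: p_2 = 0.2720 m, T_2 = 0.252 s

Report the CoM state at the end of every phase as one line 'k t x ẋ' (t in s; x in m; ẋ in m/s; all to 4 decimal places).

1 0.3150 -0.0936 -0.5885
2 0.5670 -0.4039 -2.0233

phase 1: p=0.0679, T=0.315, ωT=1.072669, cosh=1.632633, sinh=1.290539; start (x,ẋ)=(0.027200, -0.250900) → end (x,ẋ)=(-0.093634, -0.588491)
phase 2: p=0.2720, T=0.252, ωT=0.858136, cosh=1.391355, sinh=0.967404; start (x,ẋ)=(-0.093634, -0.588491) → end (x,ẋ)=(-0.403910, -2.023308)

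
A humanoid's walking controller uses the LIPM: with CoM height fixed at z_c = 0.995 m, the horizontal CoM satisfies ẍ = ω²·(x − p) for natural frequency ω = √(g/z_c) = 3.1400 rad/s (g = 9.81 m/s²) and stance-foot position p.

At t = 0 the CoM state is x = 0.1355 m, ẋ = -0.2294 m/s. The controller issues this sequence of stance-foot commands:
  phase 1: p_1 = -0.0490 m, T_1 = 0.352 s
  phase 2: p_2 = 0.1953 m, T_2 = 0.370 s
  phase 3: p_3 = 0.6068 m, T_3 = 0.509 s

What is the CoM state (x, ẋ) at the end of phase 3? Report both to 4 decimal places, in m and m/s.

x = 0.2718, ẋ = -0.7591

phase 1: p=-0.0490, T=0.352, ωT=1.105280, cosh=1.675594, sinh=1.344476; start (x,ẋ)=(0.135500, -0.229400) → end (x,ẋ)=(0.161923, 0.394514)
phase 2: p=0.1953, T=0.370, ωT=1.161800, cosh=1.754301, sinh=1.441379; start (x,ẋ)=(0.161923, 0.394514) → end (x,ẋ)=(0.317844, 0.541036)
phase 3: p=0.6068, T=0.509, ωT=1.598260, cosh=2.573335, sinh=2.371087; start (x,ẋ)=(0.317844, 0.541036) → end (x,ẋ)=(0.271768, -0.759072)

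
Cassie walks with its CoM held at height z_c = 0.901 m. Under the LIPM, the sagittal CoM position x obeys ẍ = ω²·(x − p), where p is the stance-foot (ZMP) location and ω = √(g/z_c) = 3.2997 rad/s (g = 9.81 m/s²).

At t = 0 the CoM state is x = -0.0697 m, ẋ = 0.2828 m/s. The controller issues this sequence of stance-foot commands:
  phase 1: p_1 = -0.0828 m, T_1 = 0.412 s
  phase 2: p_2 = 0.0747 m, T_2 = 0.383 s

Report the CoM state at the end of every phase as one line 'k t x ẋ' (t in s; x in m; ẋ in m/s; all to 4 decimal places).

phase 1: p=-0.0828, T=0.412, ωT=1.359476, cosh=2.075474, sinh=1.818679; start (x,ẋ)=(-0.069700, 0.282800) → end (x,ẋ)=(0.100258, 0.665559)
phase 2: p=0.0747, T=0.383, ωT=1.263785, cosh=1.910687, sinh=1.628104; start (x,ẋ)=(0.100258, 0.665559) → end (x,ẋ)=(0.451927, 1.408979)

1 0.4120 0.1003 0.6656
2 0.7950 0.4519 1.4090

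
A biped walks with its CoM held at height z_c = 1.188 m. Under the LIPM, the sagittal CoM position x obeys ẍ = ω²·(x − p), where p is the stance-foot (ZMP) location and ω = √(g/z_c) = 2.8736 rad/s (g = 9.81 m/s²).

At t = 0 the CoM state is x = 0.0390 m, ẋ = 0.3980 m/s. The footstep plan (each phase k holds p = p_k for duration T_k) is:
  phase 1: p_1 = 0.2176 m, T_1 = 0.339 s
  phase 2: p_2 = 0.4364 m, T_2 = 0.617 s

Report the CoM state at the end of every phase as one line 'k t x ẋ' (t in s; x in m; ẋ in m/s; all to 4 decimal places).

phase 1: p=0.2176, T=0.339, ωT=0.974150, cosh=1.513214, sinh=1.135701; start (x,ẋ)=(0.039000, 0.398000) → end (x,ẋ)=(0.104637, 0.019389)
phase 2: p=0.4364, T=0.617, ωT=1.773011, cosh=3.029190, sinh=2.859369; start (x,ẋ)=(0.104637, 0.019389) → end (x,ẋ)=(-0.549280, -2.667257)

1 0.3390 0.1046 0.0194
2 0.9560 -0.5493 -2.6673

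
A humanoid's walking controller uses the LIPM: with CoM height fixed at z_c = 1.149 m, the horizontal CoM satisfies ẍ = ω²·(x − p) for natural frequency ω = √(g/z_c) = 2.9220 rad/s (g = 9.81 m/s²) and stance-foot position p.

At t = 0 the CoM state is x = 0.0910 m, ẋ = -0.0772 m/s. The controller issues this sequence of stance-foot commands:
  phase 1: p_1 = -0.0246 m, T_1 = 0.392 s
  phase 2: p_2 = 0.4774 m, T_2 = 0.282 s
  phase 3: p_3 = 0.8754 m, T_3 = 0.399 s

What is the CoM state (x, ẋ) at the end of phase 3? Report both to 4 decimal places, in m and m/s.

phase 1: p=-0.0246, T=0.392, ωT=1.145424, cosh=1.730932, sinh=1.412843; start (x,ẋ)=(0.091000, -0.077200) → end (x,ẋ)=(0.138168, 0.343607)
phase 2: p=0.4774, T=0.282, ωT=0.824004, cosh=1.359140, sinh=0.920469; start (x,ẋ)=(0.138168, 0.343607) → end (x,ẋ)=(0.124577, -0.445392)
phase 3: p=0.8754, T=0.399, ωT=1.165878, cosh=1.760194, sinh=1.448545; start (x,ẋ)=(0.124577, -0.445392) → end (x,ẋ)=(-0.666992, -3.961947)

x = -0.6670, ẋ = -3.9619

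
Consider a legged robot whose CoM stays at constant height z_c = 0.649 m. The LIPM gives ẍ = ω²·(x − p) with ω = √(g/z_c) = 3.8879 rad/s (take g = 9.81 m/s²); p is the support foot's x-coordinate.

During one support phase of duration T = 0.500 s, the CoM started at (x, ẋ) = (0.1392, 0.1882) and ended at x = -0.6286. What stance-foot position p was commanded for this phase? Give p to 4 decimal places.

ωT = 3.8879·0.500 = 1.943950; cosh(ωT) = 3.564715, sinh(ωT) = 3.421577
x(T) = p + (x₀−p)·cosh(ωT) + (ẋ₀/ω)·sinh(ωT) ⇒ p·(1 − cosh) = x(T) − x₀·cosh − (ẋ₀/ω)·sinh
numerator   = -0.6286 − (0.1392)·3.564715 − (0.1882/3.8879)·3.421577 = -1.290435
denominator = 1 − 3.564715 = -2.564715
p = -1.290435 / -2.564715 = 0.5031

p = 0.5031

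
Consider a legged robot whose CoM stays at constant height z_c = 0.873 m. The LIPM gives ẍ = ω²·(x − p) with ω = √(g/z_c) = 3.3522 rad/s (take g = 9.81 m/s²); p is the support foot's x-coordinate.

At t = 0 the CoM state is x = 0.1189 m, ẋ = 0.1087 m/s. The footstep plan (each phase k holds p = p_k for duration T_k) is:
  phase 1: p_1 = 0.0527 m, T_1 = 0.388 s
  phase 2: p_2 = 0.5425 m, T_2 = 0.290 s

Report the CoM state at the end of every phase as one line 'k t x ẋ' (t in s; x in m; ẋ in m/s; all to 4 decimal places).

1 0.3880 0.2384 0.5915
2 0.6780 0.2828 -0.2610

phase 1: p=0.0527, T=0.388, ωT=1.300654, cosh=1.972025, sinh=1.699671; start (x,ẋ)=(0.118900, 0.108700) → end (x,ẋ)=(0.238362, 0.591543)
phase 2: p=0.5425, T=0.290, ωT=0.972138, cosh=1.510932, sinh=1.132658; start (x,ẋ)=(0.238362, 0.591543) → end (x,ẋ)=(0.282842, -0.260999)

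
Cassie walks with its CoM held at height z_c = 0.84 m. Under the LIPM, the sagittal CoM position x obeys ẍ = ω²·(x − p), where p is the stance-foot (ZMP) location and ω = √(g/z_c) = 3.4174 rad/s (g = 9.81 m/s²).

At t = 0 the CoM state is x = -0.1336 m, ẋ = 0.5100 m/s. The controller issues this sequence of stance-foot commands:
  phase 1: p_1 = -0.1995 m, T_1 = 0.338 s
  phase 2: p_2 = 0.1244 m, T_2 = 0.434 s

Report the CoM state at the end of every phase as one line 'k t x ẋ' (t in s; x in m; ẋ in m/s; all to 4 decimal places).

phase 1: p=-0.1995, T=0.338, ωT=1.155081, cosh=1.744657, sinh=1.429625; start (x,ẋ)=(-0.133600, 0.510000) → end (x,ẋ)=(0.128825, 1.211736)
phase 2: p=0.1244, T=0.434, ωT=1.483152, cosh=2.316867, sinh=2.089945; start (x,ẋ)=(0.128825, 1.211736) → end (x,ẋ)=(0.875701, 2.839033)

1 0.3380 0.1288 1.2117
2 0.7720 0.8757 2.8390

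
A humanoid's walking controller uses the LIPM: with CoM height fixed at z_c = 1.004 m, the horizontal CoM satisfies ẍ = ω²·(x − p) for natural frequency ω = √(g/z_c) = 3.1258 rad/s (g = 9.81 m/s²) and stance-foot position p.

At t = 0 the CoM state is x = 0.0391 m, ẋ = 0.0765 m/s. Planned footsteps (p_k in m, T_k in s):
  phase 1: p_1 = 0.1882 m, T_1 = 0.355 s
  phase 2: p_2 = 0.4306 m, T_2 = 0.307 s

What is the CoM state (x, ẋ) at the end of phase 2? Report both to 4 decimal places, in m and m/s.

x = -0.4367, ẋ = -2.3522

phase 1: p=0.1882, T=0.355, ωT=1.109659, cosh=1.681498, sinh=1.351826; start (x,ẋ)=(0.039100, 0.076500) → end (x,ẋ)=(-0.029427, -0.501393)
phase 2: p=0.4306, T=0.307, ωT=0.959621, cosh=1.496872, sinh=1.113834; start (x,ẋ)=(-0.029427, -0.501393) → end (x,ẋ)=(-0.436666, -2.352162)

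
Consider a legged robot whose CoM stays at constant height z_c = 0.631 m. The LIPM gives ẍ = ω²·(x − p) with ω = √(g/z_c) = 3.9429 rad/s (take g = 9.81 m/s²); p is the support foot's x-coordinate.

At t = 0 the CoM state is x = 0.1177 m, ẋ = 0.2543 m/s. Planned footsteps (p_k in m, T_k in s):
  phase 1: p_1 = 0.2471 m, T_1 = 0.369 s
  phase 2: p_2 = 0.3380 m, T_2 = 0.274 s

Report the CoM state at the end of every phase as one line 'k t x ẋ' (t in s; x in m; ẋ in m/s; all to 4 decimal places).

phase 1: p=0.2471, T=0.369, ωT=1.454930, cosh=2.258800, sinh=2.025384; start (x,ẋ)=(0.117700, 0.254300) → end (x,ẋ)=(0.085440, -0.458961)
phase 2: p=0.3380, T=0.274, ωT=1.080355, cosh=1.642600, sinh=1.303124; start (x,ẋ)=(0.085440, -0.458961) → end (x,ẋ)=(-0.228541, -2.051566)

1 0.3690 0.0854 -0.4590
2 0.6430 -0.2285 -2.0516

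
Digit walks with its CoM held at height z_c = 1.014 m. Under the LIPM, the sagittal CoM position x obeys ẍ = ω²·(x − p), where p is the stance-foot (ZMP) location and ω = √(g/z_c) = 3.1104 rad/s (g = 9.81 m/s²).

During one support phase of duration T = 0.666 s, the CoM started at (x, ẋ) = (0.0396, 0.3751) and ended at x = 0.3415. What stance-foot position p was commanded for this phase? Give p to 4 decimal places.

ωT = 3.1104·0.666 = 2.071526; cosh(ωT) = 4.031461, sinh(ωT) = 3.905468
x(T) = p + (x₀−p)·cosh(ωT) + (ẋ₀/ω)·sinh(ωT) ⇒ p·(1 − cosh) = x(T) − x₀·cosh − (ẋ₀/ω)·sinh
numerator   = 0.3415 − (0.0396)·4.031461 − (0.3751/3.1104)·3.905468 = -0.289127
denominator = 1 − 4.031461 = -3.031461
p = -0.289127 / -3.031461 = 0.0954

p = 0.0954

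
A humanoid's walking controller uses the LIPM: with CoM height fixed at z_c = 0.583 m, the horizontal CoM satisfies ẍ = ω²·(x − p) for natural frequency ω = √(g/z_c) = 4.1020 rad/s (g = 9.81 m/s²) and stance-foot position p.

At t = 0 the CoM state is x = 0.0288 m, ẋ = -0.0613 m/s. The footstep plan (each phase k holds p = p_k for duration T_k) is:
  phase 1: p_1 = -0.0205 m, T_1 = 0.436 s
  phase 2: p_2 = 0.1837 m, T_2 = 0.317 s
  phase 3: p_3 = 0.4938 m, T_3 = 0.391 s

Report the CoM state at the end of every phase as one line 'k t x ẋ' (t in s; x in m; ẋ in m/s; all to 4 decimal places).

1 0.4360 0.0876 0.3994
2 0.7530 0.1597 0.1176
3 1.1440 -0.3021 -2.9656

phase 1: p=-0.0205, T=0.436, ωT=1.788472, cosh=3.073762, sinh=2.906546; start (x,ẋ)=(0.028800, -0.061300) → end (x,ẋ)=(0.087601, 0.399365)
phase 2: p=0.1837, T=0.317, ωT=1.300334, cosh=1.971482, sinh=1.699041; start (x,ẋ)=(0.087601, 0.399365) → end (x,ẋ)=(0.159659, 0.117584)
phase 3: p=0.4938, T=0.391, ωT=1.603882, cosh=2.586706, sinh=2.385592; start (x,ẋ)=(0.159659, 0.117584) → end (x,ẋ)=(-0.302141, -2.965644)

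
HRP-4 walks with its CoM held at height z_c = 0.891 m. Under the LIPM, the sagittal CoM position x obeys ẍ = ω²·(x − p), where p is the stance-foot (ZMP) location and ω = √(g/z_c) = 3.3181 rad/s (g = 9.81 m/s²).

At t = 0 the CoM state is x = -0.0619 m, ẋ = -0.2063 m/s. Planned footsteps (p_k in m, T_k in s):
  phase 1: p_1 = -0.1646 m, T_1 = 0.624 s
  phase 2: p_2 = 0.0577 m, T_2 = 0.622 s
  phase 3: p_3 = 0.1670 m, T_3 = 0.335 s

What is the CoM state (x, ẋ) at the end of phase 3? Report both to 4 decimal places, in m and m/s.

phase 1: p=-0.1646, T=0.624, ωT=2.070494, cosh=4.027433, sinh=3.901309; start (x,ẋ)=(-0.061900, -0.206300) → end (x,ẋ)=(0.006457, 0.498585)
phase 2: p=0.0577, T=0.622, ωT=2.063858, cosh=4.001631, sinh=3.874668; start (x,ẋ)=(0.006457, 0.498585) → end (x,ẋ)=(0.434860, 1.336345)
phase 3: p=0.1670, T=0.335, ωT=1.111563, cosh=1.684075, sinh=1.355031; start (x,ẋ)=(0.434860, 1.336345) → end (x,ẋ)=(1.163828, 3.454840)

x = 1.1638, ẋ = 3.4548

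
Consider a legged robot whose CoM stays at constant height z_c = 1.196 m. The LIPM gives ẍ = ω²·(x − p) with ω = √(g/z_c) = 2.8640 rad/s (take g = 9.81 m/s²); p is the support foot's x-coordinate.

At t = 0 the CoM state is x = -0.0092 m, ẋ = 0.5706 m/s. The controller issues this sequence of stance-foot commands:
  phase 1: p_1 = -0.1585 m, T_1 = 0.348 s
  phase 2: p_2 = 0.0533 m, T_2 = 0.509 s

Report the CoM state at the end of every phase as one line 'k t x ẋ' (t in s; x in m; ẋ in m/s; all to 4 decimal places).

phase 1: p=-0.1585, T=0.348, ωT=0.996672, cosh=1.539178, sinh=1.170072; start (x,ẋ)=(-0.009200, 0.570600) → end (x,ẋ)=(0.304415, 1.378572)
phase 2: p=0.0533, T=0.509, ωT=1.457776, cosh=2.264574, sinh=2.031820; start (x,ẋ)=(0.304415, 1.378572) → end (x,ẋ)=(1.599975, 4.583150)

1 0.3480 0.3044 1.3786
2 0.8570 1.6000 4.5831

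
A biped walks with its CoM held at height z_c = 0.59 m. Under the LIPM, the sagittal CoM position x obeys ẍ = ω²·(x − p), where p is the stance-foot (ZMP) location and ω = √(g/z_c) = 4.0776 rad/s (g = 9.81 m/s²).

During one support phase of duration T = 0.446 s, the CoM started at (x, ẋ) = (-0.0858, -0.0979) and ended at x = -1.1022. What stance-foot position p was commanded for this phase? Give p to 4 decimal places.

ωT = 4.0776·0.446 = 1.818610; cosh(ωT) = 3.162767, sinh(ωT) = 3.000516
x(T) = p + (x₀−p)·cosh(ωT) + (ẋ₀/ω)·sinh(ωT) ⇒ p·(1 − cosh) = x(T) − x₀·cosh − (ẋ₀/ω)·sinh
numerator   = -1.1022 − (-0.0858)·3.162767 − (-0.0979/4.0776)·3.000516 = -0.758795
denominator = 1 − 3.162767 = -2.162767
p = -0.758795 / -2.162767 = 0.3508

p = 0.3508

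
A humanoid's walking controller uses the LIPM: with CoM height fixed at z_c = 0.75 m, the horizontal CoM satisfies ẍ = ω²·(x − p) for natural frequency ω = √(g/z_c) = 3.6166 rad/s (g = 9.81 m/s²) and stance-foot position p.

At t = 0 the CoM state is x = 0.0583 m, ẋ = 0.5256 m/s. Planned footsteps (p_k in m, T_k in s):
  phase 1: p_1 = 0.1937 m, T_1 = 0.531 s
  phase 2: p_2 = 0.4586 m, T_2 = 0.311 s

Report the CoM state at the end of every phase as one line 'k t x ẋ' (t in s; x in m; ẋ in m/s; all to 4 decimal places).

1 0.5310 0.2070 0.1969
2 0.8420 0.1054 -0.9181

phase 1: p=0.1937, T=0.531, ωT=1.920415, cosh=3.485167, sinh=3.338620; start (x,ẋ)=(0.058300, 0.525600) → end (x,ẋ)=(0.207010, 0.196922)
phase 2: p=0.4586, T=0.311, ωT=1.124763, cosh=1.702108, sinh=1.377378; start (x,ẋ)=(0.207010, 0.196922) → end (x,ẋ)=(0.105364, -0.918095)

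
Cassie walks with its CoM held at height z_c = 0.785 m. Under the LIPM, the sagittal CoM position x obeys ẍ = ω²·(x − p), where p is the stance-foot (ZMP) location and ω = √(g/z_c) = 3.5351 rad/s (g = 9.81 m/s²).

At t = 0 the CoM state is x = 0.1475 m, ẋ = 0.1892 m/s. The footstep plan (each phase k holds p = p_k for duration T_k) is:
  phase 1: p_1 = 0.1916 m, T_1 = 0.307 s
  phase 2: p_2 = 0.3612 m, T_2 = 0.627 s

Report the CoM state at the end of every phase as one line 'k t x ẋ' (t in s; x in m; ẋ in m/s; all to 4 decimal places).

phase 1: p=0.1916, T=0.307, ωT=1.085276, cosh=1.649032, sinh=1.311224; start (x,ẋ)=(0.147500, 0.189200) → end (x,ẋ)=(0.189055, 0.107580)
phase 2: p=0.3612, T=0.627, ωT=2.216508, cosh=4.642111, sinh=4.533122; start (x,ẋ)=(0.189055, 0.107580) → end (x,ẋ)=(-0.299965, -2.259234)

1 0.3070 0.1891 0.1076
2 0.9340 -0.3000 -2.2592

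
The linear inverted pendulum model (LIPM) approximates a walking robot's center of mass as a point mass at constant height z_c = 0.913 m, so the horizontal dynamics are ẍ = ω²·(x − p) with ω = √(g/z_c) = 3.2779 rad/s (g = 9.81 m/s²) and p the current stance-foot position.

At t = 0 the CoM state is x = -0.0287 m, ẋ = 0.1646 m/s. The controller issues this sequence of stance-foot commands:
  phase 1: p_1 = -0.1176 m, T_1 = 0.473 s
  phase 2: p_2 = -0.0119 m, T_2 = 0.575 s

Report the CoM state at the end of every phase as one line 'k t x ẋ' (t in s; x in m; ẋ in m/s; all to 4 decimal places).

1 0.4730 0.2144 1.0613
2 1.0480 1.7917 5.9604

phase 1: p=-0.1176, T=0.473, ωT=1.550447, cosh=2.462864, sinh=2.250711; start (x,ẋ)=(-0.028700, 0.164600) → end (x,ẋ)=(0.214368, 1.061257)
phase 2: p=-0.0119, T=0.575, ωT=1.884792, cosh=3.368424, sinh=3.216564; start (x,ẋ)=(0.214368, 1.061257) → end (x,ẋ)=(1.791666, 5.960439)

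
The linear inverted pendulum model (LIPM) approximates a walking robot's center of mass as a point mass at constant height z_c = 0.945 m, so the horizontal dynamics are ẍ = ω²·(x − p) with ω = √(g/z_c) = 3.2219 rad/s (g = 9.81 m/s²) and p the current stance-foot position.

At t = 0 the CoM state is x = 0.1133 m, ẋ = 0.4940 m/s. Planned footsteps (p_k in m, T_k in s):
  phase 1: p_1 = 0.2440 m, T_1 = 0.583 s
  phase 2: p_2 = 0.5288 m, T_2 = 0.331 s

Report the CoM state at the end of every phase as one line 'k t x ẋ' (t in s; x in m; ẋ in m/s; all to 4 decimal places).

1 0.5830 0.2963 0.3084
2 0.9140 0.2737 -0.4580

phase 1: p=0.2440, T=0.583, ωT=1.878368, cosh=3.347828, sinh=3.194988; start (x,ẋ)=(0.113300, 0.494000) → end (x,ẋ)=(0.296313, 0.308410)
phase 2: p=0.5288, T=0.331, ωT=1.066449, cosh=1.624637, sinh=1.280408; start (x,ẋ)=(0.296313, 0.308410) → end (x,ẋ)=(0.273657, -0.458037)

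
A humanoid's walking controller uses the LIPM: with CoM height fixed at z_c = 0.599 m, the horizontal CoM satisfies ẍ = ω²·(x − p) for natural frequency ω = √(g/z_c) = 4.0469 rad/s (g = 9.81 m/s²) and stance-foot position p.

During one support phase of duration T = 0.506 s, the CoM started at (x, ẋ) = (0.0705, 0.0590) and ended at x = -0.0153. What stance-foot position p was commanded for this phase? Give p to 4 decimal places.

ωT = 4.0469·0.506 = 2.047731; cosh(ωT) = 3.939663, sinh(ωT) = 3.810636
x(T) = p + (x₀−p)·cosh(ωT) + (ẋ₀/ω)·sinh(ωT) ⇒ p·(1 − cosh) = x(T) − x₀·cosh − (ẋ₀/ω)·sinh
numerator   = -0.0153 − (0.0705)·3.939663 − (0.0590/4.0469)·3.810636 = -0.348602
denominator = 1 − 3.939663 = -2.939663
p = -0.348602 / -2.939663 = 0.1186

p = 0.1186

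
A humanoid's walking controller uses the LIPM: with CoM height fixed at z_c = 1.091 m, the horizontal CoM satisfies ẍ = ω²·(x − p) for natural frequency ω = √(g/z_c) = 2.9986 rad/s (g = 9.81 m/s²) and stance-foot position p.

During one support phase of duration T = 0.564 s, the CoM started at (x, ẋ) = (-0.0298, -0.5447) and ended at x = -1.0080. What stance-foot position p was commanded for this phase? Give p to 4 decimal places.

ωT = 2.9986·0.564 = 1.691210; cosh(ωT) = 2.805170, sinh(ωT) = 2.620874
x(T) = p + (x₀−p)·cosh(ωT) + (ẋ₀/ω)·sinh(ωT) ⇒ p·(1 − cosh) = x(T) − x₀·cosh − (ẋ₀/ω)·sinh
numerator   = -1.0080 − (-0.0298)·2.805170 − (-0.5447/2.9986)·2.620874 = -0.448320
denominator = 1 − 2.805170 = -1.805170
p = -0.448320 / -1.805170 = 0.2484

p = 0.2484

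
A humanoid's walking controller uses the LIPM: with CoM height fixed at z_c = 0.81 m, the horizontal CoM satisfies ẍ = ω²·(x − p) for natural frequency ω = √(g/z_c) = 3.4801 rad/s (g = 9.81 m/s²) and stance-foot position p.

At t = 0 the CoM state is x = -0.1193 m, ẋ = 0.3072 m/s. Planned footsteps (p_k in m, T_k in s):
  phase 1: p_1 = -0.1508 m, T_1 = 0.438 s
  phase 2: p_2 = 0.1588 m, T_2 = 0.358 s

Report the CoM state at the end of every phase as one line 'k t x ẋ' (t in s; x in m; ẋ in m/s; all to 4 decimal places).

1 0.4380 0.1180 0.9785
2 0.7960 0.5303 1.6151

phase 1: p=-0.1508, T=0.438, ωT=1.524284, cosh=2.404815, sinh=2.187038; start (x,ẋ)=(-0.119300, 0.307200) → end (x,ẋ)=(0.118009, 0.978509)
phase 2: p=0.1588, T=0.358, ωT=1.245876, cosh=1.881833, sinh=1.594144; start (x,ẋ)=(0.118009, 0.978509) → end (x,ẋ)=(0.530268, 1.615091)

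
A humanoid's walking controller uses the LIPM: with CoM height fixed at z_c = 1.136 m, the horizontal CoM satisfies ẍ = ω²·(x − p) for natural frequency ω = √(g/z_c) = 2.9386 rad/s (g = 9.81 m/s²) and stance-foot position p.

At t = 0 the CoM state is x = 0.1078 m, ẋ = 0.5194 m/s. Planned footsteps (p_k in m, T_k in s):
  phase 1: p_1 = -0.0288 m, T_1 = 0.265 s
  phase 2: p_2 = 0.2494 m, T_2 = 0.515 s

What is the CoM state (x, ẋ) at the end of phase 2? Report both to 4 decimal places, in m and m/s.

phase 1: p=-0.0288, T=0.265, ωT=0.778729, cosh=1.318845, sinh=0.859856; start (x,ẋ)=(0.107800, 0.519400) → end (x,ẋ)=(0.303335, 1.030165)
phase 2: p=0.2494, T=0.515, ωT=1.513379, cosh=2.381109, sinh=2.160944; start (x,ẋ)=(0.303335, 1.030165) → end (x,ẋ)=(1.135372, 2.795428)

x = 1.1354, ẋ = 2.7954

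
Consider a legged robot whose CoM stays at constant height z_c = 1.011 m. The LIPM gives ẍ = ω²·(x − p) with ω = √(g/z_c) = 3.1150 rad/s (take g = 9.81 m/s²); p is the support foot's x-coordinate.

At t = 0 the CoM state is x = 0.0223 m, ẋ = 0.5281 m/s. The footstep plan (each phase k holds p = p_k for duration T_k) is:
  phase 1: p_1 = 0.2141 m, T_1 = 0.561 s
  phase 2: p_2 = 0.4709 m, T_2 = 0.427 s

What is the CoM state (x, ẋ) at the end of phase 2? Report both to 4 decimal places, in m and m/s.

x = -0.2986, ẋ = -2.1335

phase 1: p=0.2141, T=0.561, ωT=1.747515, cosh=2.957263, sinh=2.783057; start (x,ẋ)=(0.022300, 0.528100) → end (x,ẋ)=(0.118721, -0.101026)
phase 2: p=0.4709, T=0.427, ωT=1.330105, cosh=2.022945, sinh=1.758495; start (x,ẋ)=(0.118721, -0.101026) → end (x,ẋ)=(-0.298570, -2.133505)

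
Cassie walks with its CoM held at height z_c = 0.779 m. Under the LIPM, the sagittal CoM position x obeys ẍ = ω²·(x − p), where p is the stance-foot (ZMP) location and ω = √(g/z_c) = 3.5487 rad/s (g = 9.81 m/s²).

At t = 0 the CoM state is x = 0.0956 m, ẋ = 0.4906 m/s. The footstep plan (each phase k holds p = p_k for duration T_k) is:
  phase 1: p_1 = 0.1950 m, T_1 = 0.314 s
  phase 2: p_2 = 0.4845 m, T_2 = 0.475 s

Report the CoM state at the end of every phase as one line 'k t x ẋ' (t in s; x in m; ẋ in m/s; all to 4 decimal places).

1 0.3140 0.2152 0.3484
2 0.7890 -0.0112 -1.5174

phase 1: p=0.1950, T=0.314, ωT=1.114292, cosh=1.687778, sinh=1.359631; start (x,ẋ)=(0.095600, 0.490600) → end (x,ẋ)=(0.215201, 0.348427)
phase 2: p=0.4845, T=0.475, ωT=1.685633, cosh=2.790595, sinh=2.605268; start (x,ẋ)=(0.215201, 0.348427) → end (x,ẋ)=(-0.011208, -1.517437)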